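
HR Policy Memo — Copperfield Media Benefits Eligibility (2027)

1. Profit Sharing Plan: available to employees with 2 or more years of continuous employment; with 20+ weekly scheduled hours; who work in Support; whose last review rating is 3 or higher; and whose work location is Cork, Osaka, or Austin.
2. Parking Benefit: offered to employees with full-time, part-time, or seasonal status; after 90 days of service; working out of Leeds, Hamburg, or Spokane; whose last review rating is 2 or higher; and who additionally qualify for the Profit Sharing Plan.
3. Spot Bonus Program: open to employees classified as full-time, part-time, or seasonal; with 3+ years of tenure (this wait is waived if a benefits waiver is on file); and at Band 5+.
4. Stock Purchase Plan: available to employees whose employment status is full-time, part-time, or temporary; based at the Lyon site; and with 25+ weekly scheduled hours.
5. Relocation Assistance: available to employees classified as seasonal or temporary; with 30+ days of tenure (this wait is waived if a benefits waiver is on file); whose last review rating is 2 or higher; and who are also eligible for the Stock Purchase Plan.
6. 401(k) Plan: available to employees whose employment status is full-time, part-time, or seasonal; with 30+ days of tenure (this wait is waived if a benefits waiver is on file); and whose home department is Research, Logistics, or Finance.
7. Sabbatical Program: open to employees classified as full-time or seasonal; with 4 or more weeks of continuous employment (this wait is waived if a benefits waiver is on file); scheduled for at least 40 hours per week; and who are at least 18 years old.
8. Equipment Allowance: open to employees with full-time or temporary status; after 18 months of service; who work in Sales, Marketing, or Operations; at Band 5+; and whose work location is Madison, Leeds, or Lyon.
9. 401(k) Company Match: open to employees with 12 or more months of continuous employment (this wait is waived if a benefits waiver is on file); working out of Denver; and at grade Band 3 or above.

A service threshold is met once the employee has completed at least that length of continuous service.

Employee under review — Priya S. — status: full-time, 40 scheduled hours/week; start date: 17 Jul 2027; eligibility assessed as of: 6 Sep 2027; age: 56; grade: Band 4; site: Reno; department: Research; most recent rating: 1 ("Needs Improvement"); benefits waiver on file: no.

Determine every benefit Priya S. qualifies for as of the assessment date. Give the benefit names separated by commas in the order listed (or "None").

401(k) Plan, Sabbatical Program

Service from 17 Jul 2027 to 6 Sep 2027: 51 days.
Profit Sharing Plan — service 51 days < 2 years (≈730 days) ✗ → not eligible.
Parking Benefit — status full-time ✓; service 51 days < 90 days ✗ → not eligible.
Spot Bonus Program — status full-time ✓; no waiver, service 51 days < 3 years (≈1095 days) ✗ → not eligible.
Stock Purchase Plan — status full-time ✓; site Reno ✗ (not Lyon) → not eligible.
Relocation Assistance — status full-time ✗ (requires seasonal or temporary) → not eligible.
401(k) Plan — status full-time ✓; no waiver, service 51 days ≥ 30 days ✓; dept Research ✓ → eligible.
Sabbatical Program — status full-time ✓; no waiver, service 51 days ≥ 4 weeks (≈28 days) ✓; 40 hrs/wk ≥ 40 ✓; age 56 ≥ 18 ✓ → eligible.
Equipment Allowance — status full-time ✓; service 51 days < 18 months (≈540 days) ✗ → not eligible.
401(k) Company Match — no waiver, service 51 days < 12 months (≈360 days) ✗ → not eligible.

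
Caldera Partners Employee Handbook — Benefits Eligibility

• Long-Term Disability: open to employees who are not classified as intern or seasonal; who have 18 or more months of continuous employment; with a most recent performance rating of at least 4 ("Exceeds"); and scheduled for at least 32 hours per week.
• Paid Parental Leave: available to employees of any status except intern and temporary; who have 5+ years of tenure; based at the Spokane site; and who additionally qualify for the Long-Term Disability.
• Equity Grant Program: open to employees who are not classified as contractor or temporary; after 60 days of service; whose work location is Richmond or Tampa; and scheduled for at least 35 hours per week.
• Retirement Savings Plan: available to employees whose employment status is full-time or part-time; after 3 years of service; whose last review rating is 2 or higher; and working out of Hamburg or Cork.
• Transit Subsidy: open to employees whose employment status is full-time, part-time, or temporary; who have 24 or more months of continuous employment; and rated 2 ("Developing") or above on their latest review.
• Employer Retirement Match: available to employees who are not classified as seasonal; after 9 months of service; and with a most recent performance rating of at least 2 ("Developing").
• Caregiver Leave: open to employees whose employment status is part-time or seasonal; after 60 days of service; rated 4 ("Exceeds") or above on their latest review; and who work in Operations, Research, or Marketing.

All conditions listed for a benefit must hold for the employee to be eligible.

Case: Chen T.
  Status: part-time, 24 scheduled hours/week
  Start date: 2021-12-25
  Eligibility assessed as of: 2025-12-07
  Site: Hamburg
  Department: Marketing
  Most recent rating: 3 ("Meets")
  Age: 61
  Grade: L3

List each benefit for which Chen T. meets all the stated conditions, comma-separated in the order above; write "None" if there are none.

Service from 2021-12-25 to 2025-12-07: 1443 days.
Long-Term Disability — status part-time ✓ (not excluded); service 1443 days ≥ 18 months (≈540 days) ✓; rating 3 < 4 ✗ → not eligible.
Paid Parental Leave — status part-time ✓ (not excluded); service 1443 days < 5 years (≈1825 days) ✗ → not eligible.
Equity Grant Program — status part-time ✓ (not excluded); service 1443 days ≥ 60 days ✓; site Hamburg ✗ (not Richmond or Tampa) → not eligible.
Retirement Savings Plan — status part-time ✓; service 1443 days ≥ 3 years (≈1095 days) ✓; rating 3 ≥ 2 ✓; site Hamburg ✓ → eligible.
Transit Subsidy — status part-time ✓; service 1443 days ≥ 24 months (≈720 days) ✓; rating 3 ≥ 2 ✓ → eligible.
Employer Retirement Match — status part-time ✓ (not excluded); service 1443 days ≥ 9 months (≈270 days) ✓; rating 3 ≥ 2 ✓ → eligible.
Caregiver Leave — status part-time ✓; service 1443 days ≥ 60 days ✓; rating 3 < 4 ✗ → not eligible.

Retirement Savings Plan, Transit Subsidy, Employer Retirement Match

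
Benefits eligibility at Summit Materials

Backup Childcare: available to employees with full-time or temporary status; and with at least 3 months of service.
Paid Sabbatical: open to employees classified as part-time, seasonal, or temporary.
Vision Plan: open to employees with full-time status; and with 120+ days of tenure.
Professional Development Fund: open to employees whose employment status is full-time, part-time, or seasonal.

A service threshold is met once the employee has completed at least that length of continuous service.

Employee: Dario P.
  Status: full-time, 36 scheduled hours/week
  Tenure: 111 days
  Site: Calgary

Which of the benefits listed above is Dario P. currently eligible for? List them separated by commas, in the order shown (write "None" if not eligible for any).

Backup Childcare, Professional Development Fund

Backup Childcare — status full-time ✓; service 111 days ≥ 3 months (≈90 days) ✓ → eligible.
Paid Sabbatical — status full-time ✗ (requires part-time, seasonal, or temporary) → not eligible.
Vision Plan — status full-time ✓; service 111 days < 120 days ✗ → not eligible.
Professional Development Fund — status full-time ✓ → eligible.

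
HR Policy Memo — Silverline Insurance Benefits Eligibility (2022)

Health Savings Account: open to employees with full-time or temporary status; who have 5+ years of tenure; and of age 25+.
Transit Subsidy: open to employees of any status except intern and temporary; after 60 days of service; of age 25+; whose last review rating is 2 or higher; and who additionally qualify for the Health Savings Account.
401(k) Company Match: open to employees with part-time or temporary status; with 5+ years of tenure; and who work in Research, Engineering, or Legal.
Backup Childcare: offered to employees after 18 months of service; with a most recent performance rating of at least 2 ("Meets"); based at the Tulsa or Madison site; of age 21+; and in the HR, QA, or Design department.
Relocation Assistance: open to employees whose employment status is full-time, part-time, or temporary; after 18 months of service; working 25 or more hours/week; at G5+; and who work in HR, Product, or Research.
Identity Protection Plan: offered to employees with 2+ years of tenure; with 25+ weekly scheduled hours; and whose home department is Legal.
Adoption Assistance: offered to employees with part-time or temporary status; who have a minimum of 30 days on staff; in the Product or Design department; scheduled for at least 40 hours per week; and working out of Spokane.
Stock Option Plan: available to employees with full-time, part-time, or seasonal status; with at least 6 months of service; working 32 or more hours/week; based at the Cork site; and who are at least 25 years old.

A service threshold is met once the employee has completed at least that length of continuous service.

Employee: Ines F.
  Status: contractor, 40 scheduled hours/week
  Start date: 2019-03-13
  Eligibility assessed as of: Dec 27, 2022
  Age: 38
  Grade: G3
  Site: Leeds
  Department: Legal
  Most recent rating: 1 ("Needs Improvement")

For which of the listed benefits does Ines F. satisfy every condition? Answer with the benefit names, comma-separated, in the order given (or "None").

Service from 2019-03-13 to Dec 27, 2022: 1385 days.
Health Savings Account — status contractor ✗ (requires full-time or temporary) → not eligible.
Transit Subsidy — status contractor ✓ (not excluded); service 1385 days ≥ 60 days ✓; age 38 ≥ 25 ✓; rating 1 < 2 ✗ → not eligible.
401(k) Company Match — status contractor ✗ (requires part-time or temporary) → not eligible.
Backup Childcare — service 1385 days ≥ 18 months (≈540 days) ✓; rating 1 < 2 ✗ → not eligible.
Relocation Assistance — status contractor ✗ (requires full-time, part-time, or temporary) → not eligible.
Identity Protection Plan — service 1385 days ≥ 2 years (≈730 days) ✓; 40 hrs/wk ≥ 25 ✓; dept Legal ✓ → eligible.
Adoption Assistance — status contractor ✗ (requires part-time or temporary) → not eligible.
Stock Option Plan — status contractor ✗ (requires full-time, part-time, or seasonal) → not eligible.

Identity Protection Plan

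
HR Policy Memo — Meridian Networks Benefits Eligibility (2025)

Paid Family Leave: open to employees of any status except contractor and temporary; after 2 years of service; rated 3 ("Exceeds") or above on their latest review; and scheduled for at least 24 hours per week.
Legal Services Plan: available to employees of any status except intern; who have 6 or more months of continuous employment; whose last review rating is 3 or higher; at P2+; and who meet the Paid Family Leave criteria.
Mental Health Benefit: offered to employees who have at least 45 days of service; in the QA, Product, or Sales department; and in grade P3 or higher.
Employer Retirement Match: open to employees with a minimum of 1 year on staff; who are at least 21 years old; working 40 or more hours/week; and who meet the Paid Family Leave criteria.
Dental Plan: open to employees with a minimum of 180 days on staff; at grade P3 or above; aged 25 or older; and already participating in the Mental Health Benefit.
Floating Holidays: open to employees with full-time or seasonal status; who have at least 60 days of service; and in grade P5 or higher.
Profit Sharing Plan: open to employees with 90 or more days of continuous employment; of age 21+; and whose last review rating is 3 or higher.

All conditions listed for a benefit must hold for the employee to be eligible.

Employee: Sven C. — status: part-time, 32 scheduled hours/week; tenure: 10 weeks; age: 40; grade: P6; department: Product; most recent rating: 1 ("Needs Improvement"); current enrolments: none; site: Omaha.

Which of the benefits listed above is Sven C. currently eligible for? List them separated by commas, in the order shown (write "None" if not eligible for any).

Paid Family Leave — status part-time ✓ (not excluded); service 10 weeks < 2 years (≈730 days) ✗ → not eligible.
Legal Services Plan — status part-time ✓ (not excluded); service 10 weeks < 6 months (≈180 days) ✗ → not eligible.
Mental Health Benefit — service 10 weeks ≥ 45 days ✓; dept Product ✓; grade P6 ≥ P3 ✓ → eligible.
Employer Retirement Match — service 10 weeks < 1 year (≈365 days) ✗ → not eligible.
Dental Plan — service 10 weeks < 180 days ✗ → not eligible.
Floating Holidays — status part-time ✗ (requires full-time or seasonal) → not eligible.
Profit Sharing Plan — service 10 weeks < 90 days ✗ → not eligible.

Mental Health Benefit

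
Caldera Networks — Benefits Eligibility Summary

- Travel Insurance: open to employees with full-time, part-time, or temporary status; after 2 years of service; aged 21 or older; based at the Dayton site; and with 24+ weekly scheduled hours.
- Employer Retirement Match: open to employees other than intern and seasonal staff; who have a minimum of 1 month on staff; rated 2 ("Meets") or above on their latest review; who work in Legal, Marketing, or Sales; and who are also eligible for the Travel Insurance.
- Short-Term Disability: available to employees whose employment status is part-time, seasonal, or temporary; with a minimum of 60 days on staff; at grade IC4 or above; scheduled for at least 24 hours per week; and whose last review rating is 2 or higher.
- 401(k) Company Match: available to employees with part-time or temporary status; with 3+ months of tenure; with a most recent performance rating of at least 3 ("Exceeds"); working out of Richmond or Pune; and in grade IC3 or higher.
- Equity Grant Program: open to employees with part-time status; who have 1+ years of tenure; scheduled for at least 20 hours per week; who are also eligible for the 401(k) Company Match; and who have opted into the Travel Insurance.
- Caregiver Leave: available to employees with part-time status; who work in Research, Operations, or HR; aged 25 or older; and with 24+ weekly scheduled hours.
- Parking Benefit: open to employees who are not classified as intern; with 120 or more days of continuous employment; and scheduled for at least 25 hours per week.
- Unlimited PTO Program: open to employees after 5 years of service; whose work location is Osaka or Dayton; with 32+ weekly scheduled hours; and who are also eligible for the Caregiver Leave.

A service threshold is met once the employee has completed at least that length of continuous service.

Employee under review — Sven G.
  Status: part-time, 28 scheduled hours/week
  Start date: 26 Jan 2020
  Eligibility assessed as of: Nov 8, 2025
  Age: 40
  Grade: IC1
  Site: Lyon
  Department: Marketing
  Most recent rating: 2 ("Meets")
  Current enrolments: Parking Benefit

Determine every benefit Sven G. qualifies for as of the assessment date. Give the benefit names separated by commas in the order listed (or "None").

Parking Benefit

Service from 26 Jan 2020 to Nov 8, 2025: 2113 days.
Travel Insurance — status part-time ✓; service 2113 days ≥ 2 years (≈730 days) ✓; age 40 ≥ 21 ✓; site Lyon ✗ (not Dayton) → not eligible.
Employer Retirement Match — status part-time ✓ (not excluded); service 2113 days ≥ 1 month (≈30 days) ✓; rating 2 ≥ 2 ✓; dept Marketing ✓; not eligible for Travel Insurance ✗ → not eligible.
Short-Term Disability — status part-time ✓; service 2113 days ≥ 60 days ✓; grade IC1 < IC4 ✗ → not eligible.
401(k) Company Match — status part-time ✓; service 2113 days ≥ 3 months (≈90 days) ✓; rating 2 < 3 ✗ → not eligible.
Equity Grant Program — status part-time ✓; service 2113 days ≥ 1 year (≈365 days) ✓; 28 hrs/wk ≥ 20 ✓; not eligible for 401(k) Company Match ✗ → not eligible.
Caregiver Leave — status part-time ✓; dept Marketing ✗ → not eligible.
Parking Benefit — status part-time ✓ (not excluded); service 2113 days ≥ 120 days ✓; 28 hrs/wk ≥ 25 ✓ → eligible.
Unlimited PTO Program — service 2113 days ≥ 5 years (≈1825 days) ✓; site Lyon ✗ (not Osaka or Dayton) → not eligible.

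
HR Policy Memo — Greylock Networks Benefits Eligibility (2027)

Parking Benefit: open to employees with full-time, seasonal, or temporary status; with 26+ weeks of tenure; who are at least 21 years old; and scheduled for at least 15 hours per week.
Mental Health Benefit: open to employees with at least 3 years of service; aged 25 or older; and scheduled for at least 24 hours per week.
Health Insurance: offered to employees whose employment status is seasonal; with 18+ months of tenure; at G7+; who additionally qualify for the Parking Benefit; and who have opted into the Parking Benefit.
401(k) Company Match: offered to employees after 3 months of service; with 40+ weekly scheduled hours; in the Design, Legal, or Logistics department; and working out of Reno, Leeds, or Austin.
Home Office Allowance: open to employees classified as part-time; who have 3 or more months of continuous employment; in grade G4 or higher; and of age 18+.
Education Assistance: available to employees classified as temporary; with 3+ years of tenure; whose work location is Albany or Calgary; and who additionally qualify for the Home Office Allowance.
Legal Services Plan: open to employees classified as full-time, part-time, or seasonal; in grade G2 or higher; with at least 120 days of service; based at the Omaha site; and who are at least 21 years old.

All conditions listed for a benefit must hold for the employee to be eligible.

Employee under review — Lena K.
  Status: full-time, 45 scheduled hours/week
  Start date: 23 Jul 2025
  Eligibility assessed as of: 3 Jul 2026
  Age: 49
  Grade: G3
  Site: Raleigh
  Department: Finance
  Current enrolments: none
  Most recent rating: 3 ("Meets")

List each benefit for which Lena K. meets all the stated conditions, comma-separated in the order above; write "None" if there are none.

Service from 23 Jul 2025 to 3 Jul 2026: 345 days.
Parking Benefit — status full-time ✓; service 345 days ≥ 26 weeks (≈182 days) ✓; age 49 ≥ 21 ✓; 45 hrs/wk ≥ 15 ✓ → eligible.
Mental Health Benefit — service 345 days < 3 years (≈1095 days) ✗ → not eligible.
Health Insurance — status full-time ✗ (requires seasonal) → not eligible.
401(k) Company Match — service 345 days ≥ 3 months (≈90 days) ✓; 45 hrs/wk ≥ 40 ✓; dept Finance ✗ → not eligible.
Home Office Allowance — status full-time ✗ (requires part-time) → not eligible.
Education Assistance — status full-time ✗ (requires temporary) → not eligible.
Legal Services Plan — status full-time ✓; grade G3 ≥ G2 ✓; service 345 days ≥ 120 days ✓; site Raleigh ✗ (not Omaha) → not eligible.

Parking Benefit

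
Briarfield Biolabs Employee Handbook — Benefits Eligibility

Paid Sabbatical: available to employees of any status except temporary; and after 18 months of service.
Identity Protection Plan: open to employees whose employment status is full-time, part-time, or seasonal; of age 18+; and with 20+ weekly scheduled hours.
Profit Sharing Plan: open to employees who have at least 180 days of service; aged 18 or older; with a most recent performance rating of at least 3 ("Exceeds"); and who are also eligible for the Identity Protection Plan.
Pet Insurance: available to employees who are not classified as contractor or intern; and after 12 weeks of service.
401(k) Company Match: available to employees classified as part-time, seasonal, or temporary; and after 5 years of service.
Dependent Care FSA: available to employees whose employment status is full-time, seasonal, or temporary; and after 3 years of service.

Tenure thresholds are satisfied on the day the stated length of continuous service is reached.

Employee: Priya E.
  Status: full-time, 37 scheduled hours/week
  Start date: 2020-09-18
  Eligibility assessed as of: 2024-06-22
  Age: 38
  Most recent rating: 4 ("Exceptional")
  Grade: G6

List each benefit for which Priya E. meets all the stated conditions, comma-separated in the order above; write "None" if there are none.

Paid Sabbatical, Identity Protection Plan, Profit Sharing Plan, Pet Insurance, Dependent Care FSA

Service from 2020-09-18 to 2024-06-22: 1373 days.
Paid Sabbatical — status full-time ✓ (not excluded); service 1373 days ≥ 18 months (≈540 days) ✓ → eligible.
Identity Protection Plan — status full-time ✓; age 38 ≥ 18 ✓; 37 hrs/wk ≥ 20 ✓ → eligible.
Profit Sharing Plan — service 1373 days ≥ 180 days ✓; age 38 ≥ 18 ✓; rating 4 ≥ 3 ✓; eligible for Identity Protection Plan ✓ → eligible.
Pet Insurance — status full-time ✓ (not excluded); service 1373 days ≥ 12 weeks (≈84 days) ✓ → eligible.
401(k) Company Match — status full-time ✗ (requires part-time, seasonal, or temporary) → not eligible.
Dependent Care FSA — status full-time ✓; service 1373 days ≥ 3 years (≈1095 days) ✓ → eligible.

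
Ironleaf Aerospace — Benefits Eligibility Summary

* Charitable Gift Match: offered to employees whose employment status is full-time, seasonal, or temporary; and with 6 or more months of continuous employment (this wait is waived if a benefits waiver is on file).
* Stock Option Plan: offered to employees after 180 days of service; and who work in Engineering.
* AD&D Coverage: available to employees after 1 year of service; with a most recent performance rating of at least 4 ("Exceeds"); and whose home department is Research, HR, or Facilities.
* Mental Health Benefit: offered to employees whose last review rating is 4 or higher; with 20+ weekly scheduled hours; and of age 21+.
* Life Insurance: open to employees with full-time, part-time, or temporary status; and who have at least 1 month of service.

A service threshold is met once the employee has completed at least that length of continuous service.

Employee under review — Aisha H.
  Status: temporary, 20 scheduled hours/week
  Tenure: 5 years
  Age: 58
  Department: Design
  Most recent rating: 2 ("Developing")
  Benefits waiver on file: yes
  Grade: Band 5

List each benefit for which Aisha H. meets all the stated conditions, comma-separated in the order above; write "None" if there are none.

Charitable Gift Match, Life Insurance

Charitable Gift Match — status temporary ✓; benefits waiver on file ✓ → eligible.
Stock Option Plan — service 5 years ≥ 180 days ✓; dept Design ✗ → not eligible.
AD&D Coverage — service 5 years ≥ 1 year ✓; rating 2 < 4 ✗ → not eligible.
Mental Health Benefit — rating 2 < 4 ✗ → not eligible.
Life Insurance — status temporary ✓; service 5 years ≥ 1 month (≈30 days) ✓ → eligible.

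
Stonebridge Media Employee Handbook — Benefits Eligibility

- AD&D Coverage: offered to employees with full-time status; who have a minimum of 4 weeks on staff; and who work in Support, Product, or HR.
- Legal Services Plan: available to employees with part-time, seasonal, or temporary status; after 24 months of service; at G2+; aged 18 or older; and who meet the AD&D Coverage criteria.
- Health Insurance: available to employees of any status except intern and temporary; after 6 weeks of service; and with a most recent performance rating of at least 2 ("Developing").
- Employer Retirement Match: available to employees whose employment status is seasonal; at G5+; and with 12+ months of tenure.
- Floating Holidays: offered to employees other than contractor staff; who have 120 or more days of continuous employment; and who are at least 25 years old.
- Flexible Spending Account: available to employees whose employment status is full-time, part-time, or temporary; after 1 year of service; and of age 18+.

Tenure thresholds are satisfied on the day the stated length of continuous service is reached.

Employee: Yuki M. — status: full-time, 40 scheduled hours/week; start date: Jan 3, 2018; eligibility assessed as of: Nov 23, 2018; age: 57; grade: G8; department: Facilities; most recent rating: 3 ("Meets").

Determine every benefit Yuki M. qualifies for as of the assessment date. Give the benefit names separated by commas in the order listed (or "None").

Health Insurance, Floating Holidays

Service from Jan 3, 2018 to Nov 23, 2018: 324 days.
AD&D Coverage — status full-time ✓; service 324 days ≥ 4 weeks (≈28 days) ✓; dept Facilities ✗ → not eligible.
Legal Services Plan — status full-time ✗ (requires part-time, seasonal, or temporary) → not eligible.
Health Insurance — status full-time ✓ (not excluded); service 324 days ≥ 6 weeks (≈42 days) ✓; rating 3 ≥ 2 ✓ → eligible.
Employer Retirement Match — status full-time ✗ (requires seasonal) → not eligible.
Floating Holidays — status full-time ✓ (not excluded); service 324 days ≥ 120 days ✓; age 57 ≥ 25 ✓ → eligible.
Flexible Spending Account — status full-time ✓; service 324 days < 1 year (≈365 days) ✗ → not eligible.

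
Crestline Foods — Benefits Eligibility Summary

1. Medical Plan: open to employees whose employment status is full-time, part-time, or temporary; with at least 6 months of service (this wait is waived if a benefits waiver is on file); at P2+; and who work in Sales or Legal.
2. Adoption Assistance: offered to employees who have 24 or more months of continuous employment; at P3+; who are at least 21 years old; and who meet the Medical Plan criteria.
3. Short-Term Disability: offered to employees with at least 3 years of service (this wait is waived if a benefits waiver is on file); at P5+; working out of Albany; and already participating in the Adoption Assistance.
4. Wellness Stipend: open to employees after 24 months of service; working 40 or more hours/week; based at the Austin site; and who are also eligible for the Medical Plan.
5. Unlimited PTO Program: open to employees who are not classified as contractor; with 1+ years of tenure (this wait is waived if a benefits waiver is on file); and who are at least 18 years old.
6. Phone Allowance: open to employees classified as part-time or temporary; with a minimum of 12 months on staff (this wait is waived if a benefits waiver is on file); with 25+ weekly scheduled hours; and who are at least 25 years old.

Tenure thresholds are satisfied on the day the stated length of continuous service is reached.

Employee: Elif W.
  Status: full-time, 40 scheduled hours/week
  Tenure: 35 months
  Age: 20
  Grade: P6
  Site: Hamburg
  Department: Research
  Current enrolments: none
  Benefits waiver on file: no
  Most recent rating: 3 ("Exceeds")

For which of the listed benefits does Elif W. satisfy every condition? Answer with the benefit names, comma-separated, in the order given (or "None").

Unlimited PTO Program

Medical Plan — status full-time ✓; no waiver, service 35 months ≥ 6 months ✓; grade P6 ≥ P2 ✓; dept Research ✗ → not eligible.
Adoption Assistance — service 35 months ≥ 24 months ✓; grade P6 ≥ P3 ✓; age 20 < 21 ✗ → not eligible.
Short-Term Disability — no waiver, service 35 months < 3 years (≈1095 days) ✗ → not eligible.
Wellness Stipend — service 35 months ≥ 24 months ✓; 40 hrs/wk ≥ 40 ✓; site Hamburg ✗ (not Austin) → not eligible.
Unlimited PTO Program — status full-time ✓ (not excluded); no waiver, service 35 months ≥ 1 year (≈365 days) ✓; age 20 ≥ 18 ✓ → eligible.
Phone Allowance — status full-time ✗ (requires part-time or temporary) → not eligible.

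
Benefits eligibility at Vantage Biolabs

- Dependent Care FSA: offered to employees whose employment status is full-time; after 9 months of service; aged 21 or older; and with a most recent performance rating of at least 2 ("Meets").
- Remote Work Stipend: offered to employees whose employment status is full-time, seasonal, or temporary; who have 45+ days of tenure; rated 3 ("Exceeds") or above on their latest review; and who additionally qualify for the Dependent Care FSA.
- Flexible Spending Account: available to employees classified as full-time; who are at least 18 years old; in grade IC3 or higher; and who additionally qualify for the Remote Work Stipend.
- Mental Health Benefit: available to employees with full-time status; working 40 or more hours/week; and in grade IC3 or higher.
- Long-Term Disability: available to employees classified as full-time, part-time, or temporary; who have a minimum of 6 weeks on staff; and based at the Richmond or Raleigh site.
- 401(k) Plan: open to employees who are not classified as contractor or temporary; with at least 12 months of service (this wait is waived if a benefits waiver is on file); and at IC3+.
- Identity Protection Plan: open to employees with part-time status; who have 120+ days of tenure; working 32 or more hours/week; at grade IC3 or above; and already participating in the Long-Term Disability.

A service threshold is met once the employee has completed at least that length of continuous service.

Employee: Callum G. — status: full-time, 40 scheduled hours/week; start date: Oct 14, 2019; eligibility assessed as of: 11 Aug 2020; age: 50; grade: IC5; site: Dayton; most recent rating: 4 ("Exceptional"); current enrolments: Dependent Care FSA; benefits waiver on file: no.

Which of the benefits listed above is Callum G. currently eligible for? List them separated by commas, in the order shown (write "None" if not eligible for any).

Service from Oct 14, 2019 to 11 Aug 2020: 302 days.
Dependent Care FSA — status full-time ✓; service 302 days ≥ 9 months (≈270 days) ✓; age 50 ≥ 21 ✓; rating 4 ≥ 2 ✓ → eligible.
Remote Work Stipend — status full-time ✓; service 302 days ≥ 45 days ✓; rating 4 ≥ 3 ✓; eligible for Dependent Care FSA ✓ → eligible.
Flexible Spending Account — status full-time ✓; age 50 ≥ 18 ✓; grade IC5 ≥ IC3 ✓; eligible for Remote Work Stipend ✓ → eligible.
Mental Health Benefit — status full-time ✓; 40 hrs/wk ≥ 40 ✓; grade IC5 ≥ IC3 ✓ → eligible.
Long-Term Disability — status full-time ✓; service 302 days ≥ 6 weeks (≈42 days) ✓; site Dayton ✗ (not Richmond or Raleigh) → not eligible.
401(k) Plan — status full-time ✓ (not excluded); no waiver, service 302 days < 12 months (≈360 days) ✗ → not eligible.
Identity Protection Plan — status full-time ✗ (requires part-time) → not eligible.

Dependent Care FSA, Remote Work Stipend, Flexible Spending Account, Mental Health Benefit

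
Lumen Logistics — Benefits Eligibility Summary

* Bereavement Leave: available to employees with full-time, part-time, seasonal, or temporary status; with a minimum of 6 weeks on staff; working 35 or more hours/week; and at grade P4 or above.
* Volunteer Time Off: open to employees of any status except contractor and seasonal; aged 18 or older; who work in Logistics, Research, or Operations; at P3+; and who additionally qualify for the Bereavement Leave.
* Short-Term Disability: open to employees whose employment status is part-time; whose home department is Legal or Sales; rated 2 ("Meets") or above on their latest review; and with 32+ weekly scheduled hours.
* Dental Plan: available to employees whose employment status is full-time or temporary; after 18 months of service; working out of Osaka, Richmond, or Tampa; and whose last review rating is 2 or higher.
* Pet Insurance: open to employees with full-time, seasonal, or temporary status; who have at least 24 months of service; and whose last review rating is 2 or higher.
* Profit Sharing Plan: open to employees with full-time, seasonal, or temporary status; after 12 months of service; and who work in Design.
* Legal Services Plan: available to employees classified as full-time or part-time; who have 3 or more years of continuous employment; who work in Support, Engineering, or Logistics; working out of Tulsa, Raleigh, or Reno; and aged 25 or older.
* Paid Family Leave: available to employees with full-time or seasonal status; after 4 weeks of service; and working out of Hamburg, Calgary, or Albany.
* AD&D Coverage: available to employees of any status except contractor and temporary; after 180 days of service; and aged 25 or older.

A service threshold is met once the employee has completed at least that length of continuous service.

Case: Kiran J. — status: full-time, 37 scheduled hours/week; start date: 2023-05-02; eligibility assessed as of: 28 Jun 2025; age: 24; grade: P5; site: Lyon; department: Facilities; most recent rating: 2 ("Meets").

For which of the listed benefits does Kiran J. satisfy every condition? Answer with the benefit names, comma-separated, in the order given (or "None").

Bereavement Leave, Pet Insurance

Service from 2023-05-02 to 28 Jun 2025: 788 days.
Bereavement Leave — status full-time ✓; service 788 days ≥ 6 weeks (≈42 days) ✓; 37 hrs/wk ≥ 35 ✓; grade P5 ≥ P4 ✓ → eligible.
Volunteer Time Off — status full-time ✓ (not excluded); age 24 ≥ 18 ✓; dept Facilities ✗ → not eligible.
Short-Term Disability — status full-time ✗ (requires part-time) → not eligible.
Dental Plan — status full-time ✓; service 788 days ≥ 18 months (≈540 days) ✓; site Lyon ✗ (not Osaka, Richmond, or Tampa) → not eligible.
Pet Insurance — status full-time ✓; service 788 days ≥ 24 months (≈720 days) ✓; rating 2 ≥ 2 ✓ → eligible.
Profit Sharing Plan — status full-time ✓; service 788 days ≥ 12 months (≈360 days) ✓; dept Facilities ✗ → not eligible.
Legal Services Plan — status full-time ✓; service 788 days < 3 years (≈1095 days) ✗ → not eligible.
Paid Family Leave — status full-time ✓; service 788 days ≥ 4 weeks (≈28 days) ✓; site Lyon ✗ (not Hamburg, Calgary, or Albany) → not eligible.
AD&D Coverage — status full-time ✓ (not excluded); service 788 days ≥ 180 days ✓; age 24 < 25 ✗ → not eligible.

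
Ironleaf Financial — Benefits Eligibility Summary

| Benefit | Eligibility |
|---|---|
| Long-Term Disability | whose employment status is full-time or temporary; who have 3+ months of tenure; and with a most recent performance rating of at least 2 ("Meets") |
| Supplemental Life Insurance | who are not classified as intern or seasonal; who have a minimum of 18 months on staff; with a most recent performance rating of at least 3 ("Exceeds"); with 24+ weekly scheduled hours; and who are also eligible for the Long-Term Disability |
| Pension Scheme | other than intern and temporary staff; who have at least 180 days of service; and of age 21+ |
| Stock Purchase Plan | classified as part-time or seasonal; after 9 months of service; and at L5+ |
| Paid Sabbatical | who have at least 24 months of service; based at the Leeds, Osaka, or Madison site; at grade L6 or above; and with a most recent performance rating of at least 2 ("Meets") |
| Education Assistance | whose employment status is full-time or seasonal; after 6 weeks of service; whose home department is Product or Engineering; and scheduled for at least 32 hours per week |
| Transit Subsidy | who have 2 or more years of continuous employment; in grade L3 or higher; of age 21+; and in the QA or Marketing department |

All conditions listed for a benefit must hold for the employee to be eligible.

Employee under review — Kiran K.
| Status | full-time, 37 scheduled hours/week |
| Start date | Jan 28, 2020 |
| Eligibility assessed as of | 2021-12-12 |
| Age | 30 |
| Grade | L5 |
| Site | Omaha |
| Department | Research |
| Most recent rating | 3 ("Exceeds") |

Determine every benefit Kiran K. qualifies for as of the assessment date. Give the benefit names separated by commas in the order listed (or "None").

Service from Jan 28, 2020 to 2021-12-12: 684 days.
Long-Term Disability — status full-time ✓; service 684 days ≥ 3 months (≈90 days) ✓; rating 3 ≥ 2 ✓ → eligible.
Supplemental Life Insurance — status full-time ✓ (not excluded); service 684 days ≥ 18 months (≈540 days) ✓; rating 3 ≥ 3 ✓; 37 hrs/wk ≥ 24 ✓; eligible for Long-Term Disability ✓ → eligible.
Pension Scheme — status full-time ✓ (not excluded); service 684 days ≥ 180 days ✓; age 30 ≥ 21 ✓ → eligible.
Stock Purchase Plan — status full-time ✗ (requires part-time or seasonal) → not eligible.
Paid Sabbatical — service 684 days < 24 months (≈720 days) ✗ → not eligible.
Education Assistance — status full-time ✓; service 684 days ≥ 6 weeks (≈42 days) ✓; dept Research ✗ → not eligible.
Transit Subsidy — service 684 days < 2 years (≈730 days) ✗ → not eligible.

Long-Term Disability, Supplemental Life Insurance, Pension Scheme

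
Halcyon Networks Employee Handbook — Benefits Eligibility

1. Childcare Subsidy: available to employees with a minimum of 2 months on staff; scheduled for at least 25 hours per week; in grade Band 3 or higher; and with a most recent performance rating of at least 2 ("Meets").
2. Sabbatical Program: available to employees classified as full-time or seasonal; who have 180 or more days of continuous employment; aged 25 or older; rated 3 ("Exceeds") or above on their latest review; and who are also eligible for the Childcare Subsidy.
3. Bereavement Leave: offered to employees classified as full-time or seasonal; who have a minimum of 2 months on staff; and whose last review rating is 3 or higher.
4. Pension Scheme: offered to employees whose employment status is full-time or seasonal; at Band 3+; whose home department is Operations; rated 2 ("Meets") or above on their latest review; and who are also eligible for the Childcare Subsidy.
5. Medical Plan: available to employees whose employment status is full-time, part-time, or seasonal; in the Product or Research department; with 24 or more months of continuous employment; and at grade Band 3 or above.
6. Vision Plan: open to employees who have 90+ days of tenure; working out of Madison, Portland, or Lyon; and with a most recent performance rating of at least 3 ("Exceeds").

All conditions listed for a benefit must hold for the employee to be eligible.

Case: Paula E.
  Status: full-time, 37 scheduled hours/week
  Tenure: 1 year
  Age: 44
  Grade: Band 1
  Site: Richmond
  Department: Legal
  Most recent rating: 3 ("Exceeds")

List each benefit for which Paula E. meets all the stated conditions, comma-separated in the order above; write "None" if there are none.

Childcare Subsidy — service 1 year ≥ 2 months (≈60 days) ✓; 37 hrs/wk ≥ 25 ✓; grade Band 1 < Band 3 ✗ → not eligible.
Sabbatical Program — status full-time ✓; service 1 year ≥ 180 days ✓; age 44 ≥ 25 ✓; rating 3 ≥ 3 ✓; not eligible for Childcare Subsidy ✗ → not eligible.
Bereavement Leave — status full-time ✓; service 1 year ≥ 2 months (≈60 days) ✓; rating 3 ≥ 3 ✓ → eligible.
Pension Scheme — status full-time ✓; grade Band 1 < Band 3 ✗ → not eligible.
Medical Plan — status full-time ✓; dept Legal ✗ → not eligible.
Vision Plan — service 1 year ≥ 90 days ✓; site Richmond ✗ (not Madison, Portland, or Lyon) → not eligible.

Bereavement Leave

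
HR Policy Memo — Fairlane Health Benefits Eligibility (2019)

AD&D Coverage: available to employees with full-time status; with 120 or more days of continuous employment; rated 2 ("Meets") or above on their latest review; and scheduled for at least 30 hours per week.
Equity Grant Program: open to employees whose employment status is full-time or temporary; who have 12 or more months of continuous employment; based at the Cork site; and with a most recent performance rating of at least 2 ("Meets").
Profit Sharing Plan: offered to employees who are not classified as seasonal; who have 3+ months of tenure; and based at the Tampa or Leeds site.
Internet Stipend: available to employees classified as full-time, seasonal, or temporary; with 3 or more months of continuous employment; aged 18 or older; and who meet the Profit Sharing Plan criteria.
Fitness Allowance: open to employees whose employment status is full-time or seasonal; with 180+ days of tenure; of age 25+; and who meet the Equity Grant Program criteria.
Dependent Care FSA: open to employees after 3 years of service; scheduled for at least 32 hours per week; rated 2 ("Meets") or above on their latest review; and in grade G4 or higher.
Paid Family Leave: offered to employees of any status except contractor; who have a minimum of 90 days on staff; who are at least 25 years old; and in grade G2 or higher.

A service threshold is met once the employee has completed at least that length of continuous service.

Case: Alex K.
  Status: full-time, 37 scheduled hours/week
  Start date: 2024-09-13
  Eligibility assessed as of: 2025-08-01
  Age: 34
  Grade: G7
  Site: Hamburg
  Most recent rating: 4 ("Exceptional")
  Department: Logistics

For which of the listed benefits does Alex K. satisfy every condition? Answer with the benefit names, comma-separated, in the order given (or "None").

Service from 2024-09-13 to 2025-08-01: 322 days.
AD&D Coverage — status full-time ✓; service 322 days ≥ 120 days ✓; rating 4 ≥ 2 ✓; 37 hrs/wk ≥ 30 ✓ → eligible.
Equity Grant Program — status full-time ✓; service 322 days < 12 months (≈360 days) ✗ → not eligible.
Profit Sharing Plan — status full-time ✓ (not excluded); service 322 days ≥ 3 months (≈90 days) ✓; site Hamburg ✗ (not Tampa or Leeds) → not eligible.
Internet Stipend — status full-time ✓; service 322 days ≥ 3 months (≈90 days) ✓; age 34 ≥ 18 ✓; not eligible for Profit Sharing Plan ✗ → not eligible.
Fitness Allowance — status full-time ✓; service 322 days ≥ 180 days ✓; age 34 ≥ 25 ✓; not eligible for Equity Grant Program ✗ → not eligible.
Dependent Care FSA — service 322 days < 3 years (≈1095 days) ✗ → not eligible.
Paid Family Leave — status full-time ✓ (not excluded); service 322 days ≥ 90 days ✓; age 34 ≥ 25 ✓; grade G7 ≥ G2 ✓ → eligible.

AD&D Coverage, Paid Family Leave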